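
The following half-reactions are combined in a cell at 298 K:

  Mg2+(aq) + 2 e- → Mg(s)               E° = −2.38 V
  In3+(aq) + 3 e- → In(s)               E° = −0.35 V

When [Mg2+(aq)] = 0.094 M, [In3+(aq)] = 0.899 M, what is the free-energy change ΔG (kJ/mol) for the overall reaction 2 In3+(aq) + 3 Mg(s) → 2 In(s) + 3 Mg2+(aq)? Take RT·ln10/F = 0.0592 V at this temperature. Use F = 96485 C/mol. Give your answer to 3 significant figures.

−1190 kJ/mol

E°cell = −0.35 − (−2.38) = +2.03 V; the balanced reaction transfers n = 6 electrons.
Q = [Mg2+(aq)]^3 / [In3+(aq)]^2 = 0.00103, so log Q = −2.988 and E = +2.03 − (0.0592/6)(−2.988) = +2.0595 V.
Finally ΔG = −nFE = −(6)(96485 C/mol)(+2.0595 V) = −1190 kJ/mol.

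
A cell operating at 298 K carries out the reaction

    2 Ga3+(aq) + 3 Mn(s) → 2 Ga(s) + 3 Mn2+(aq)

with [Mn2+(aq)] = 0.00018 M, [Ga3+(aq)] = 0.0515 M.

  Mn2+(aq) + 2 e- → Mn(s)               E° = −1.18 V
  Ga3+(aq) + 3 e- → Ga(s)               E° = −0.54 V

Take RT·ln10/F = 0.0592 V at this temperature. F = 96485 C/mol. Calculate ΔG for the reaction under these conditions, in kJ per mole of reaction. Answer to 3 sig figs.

The standard cell potential is −0.54 − (−1.18) = +0.64 V, with n = 6 electrons in the balanced equation.
The reaction quotient is [Mn2+(aq)]^3 / [Ga3+(aq)]^2 = 2.2×10^−9; by Nernst, E = +0.64 − (0.0592/6)(−8.658) = +0.7254 V.
Then ΔG = −nFE = −6 × 96485 × +0.7254 J/mol = −420 kJ/mol.

−420 kJ/mol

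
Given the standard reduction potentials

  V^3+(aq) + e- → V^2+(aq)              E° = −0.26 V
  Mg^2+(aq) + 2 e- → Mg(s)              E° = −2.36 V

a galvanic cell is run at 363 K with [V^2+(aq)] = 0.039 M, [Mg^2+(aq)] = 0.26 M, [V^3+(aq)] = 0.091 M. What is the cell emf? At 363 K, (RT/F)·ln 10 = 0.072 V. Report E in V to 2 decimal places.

+2.15 V

The V³⁺/V²⁺ couple has the more positive E°, so it is the cathode; Mg²⁺/Mg is the anode.
E°cell = E°cat − E°an = −0.26 − (−2.36) = +2.10 V; n = 2.
For the overall reaction 2 V^3+(aq) + Mg(s) → 2 V^2+(aq) + Mg^2+(aq), Q = ([V^2+(aq)]^2·[Mg^2+(aq)]) / [V^3+(aq)]^2 = 0.0478, giving log Q = −1.321.
By the Nernst equation, E = +2.10 − (0.072/2)·(−1.321) = +2.15 V.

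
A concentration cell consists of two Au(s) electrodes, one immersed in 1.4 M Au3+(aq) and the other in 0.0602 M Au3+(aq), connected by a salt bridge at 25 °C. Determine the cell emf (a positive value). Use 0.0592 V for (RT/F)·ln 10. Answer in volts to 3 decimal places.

0.027 V

For a concentration cell E°cell = 0, since both electrodes use the same couple.
The compartment with the higher Au3+(aq) concentration (1.4 M) acts as the cathode; ions are reduced there and produced at the dilute (0.0602 M) anode.
With n = 3, Ecell = −(0.0592/3)·log([dilute]/[conc]) = −(0.0592/3)·log(0.0602/1.4) = +0.027 V.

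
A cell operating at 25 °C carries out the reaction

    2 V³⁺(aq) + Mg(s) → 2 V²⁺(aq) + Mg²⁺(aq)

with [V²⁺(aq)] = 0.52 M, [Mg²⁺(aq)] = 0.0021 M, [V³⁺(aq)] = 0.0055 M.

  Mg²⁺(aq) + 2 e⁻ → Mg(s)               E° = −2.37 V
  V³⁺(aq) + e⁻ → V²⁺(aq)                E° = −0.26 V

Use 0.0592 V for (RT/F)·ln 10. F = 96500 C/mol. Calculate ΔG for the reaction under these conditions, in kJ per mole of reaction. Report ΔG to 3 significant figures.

−400 kJ/mol

With V³⁺/V²⁺ reduced at the cathode, E°cell = −0.26 − (−2.37) = +2.11 V and n = 2.
Here Q = ([V²⁺(aq)]^2·[Mg²⁺(aq)]) / [V³⁺(aq)]^2 = 18.8 (log Q = 1.274), giving E = +2.11 − (0.0592/2)·(1.274) = +2.0723 V.
Finally ΔG = −nFE = −(2)(96500 C/mol)(+2.0723 V) = −400 kJ/mol.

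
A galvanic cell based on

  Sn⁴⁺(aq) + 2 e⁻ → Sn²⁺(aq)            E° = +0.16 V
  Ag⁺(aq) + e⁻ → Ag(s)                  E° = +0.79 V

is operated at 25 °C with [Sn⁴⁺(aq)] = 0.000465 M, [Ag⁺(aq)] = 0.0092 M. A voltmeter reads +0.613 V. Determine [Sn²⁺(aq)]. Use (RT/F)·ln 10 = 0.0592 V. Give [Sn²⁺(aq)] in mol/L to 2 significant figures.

With Ag⁺/Ag at the cathode and Sn⁴⁺/Sn²⁺ at the anode, E°cell = +0.79 − (+0.16) = +0.63 V (n = 2).
Since E = E° − (0.0592/n)·log Q, log Q = n(E° − E)/0.0592 = 0.574.
The balanced reaction is 2 Ag⁺(aq) + Sn²⁺(aq) → 2 Ag(s) + Sn⁴⁺(aq), so Q = [Sn⁴⁺(aq)] / ([Ag⁺(aq)]^2·[Sn²⁺(aq)]).
Solving for the unknown gives log [Sn²⁺(aq)] = 0.166, so [Sn²⁺(aq)] ≈ 1.5 M.

1.5 M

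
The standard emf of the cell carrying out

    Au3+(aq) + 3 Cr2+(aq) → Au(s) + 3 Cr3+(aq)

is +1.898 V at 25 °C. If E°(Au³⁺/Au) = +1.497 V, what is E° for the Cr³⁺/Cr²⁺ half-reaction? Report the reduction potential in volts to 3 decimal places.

In the reaction as written the Au³⁺/Au couple is reduced (cathode) and Cr³⁺/Cr²⁺ is oxidized (anode), so E°cell = E°(Au³⁺/Au) − E°(Cr³⁺/Cr²⁺).
E°(Cr³⁺/Cr²⁺) = E°(cathode) − E°cell = +1.497 − (+1.898) = −0.401 V.

−0.401 V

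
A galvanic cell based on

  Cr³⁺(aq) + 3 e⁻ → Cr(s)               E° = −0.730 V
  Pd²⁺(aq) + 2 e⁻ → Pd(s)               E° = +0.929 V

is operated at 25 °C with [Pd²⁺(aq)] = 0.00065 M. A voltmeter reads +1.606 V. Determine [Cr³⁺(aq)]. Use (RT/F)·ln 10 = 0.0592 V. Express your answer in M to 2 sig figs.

The Pd²⁺/Pd couple has the larger reduction potential, so it is the cathode: E°cell = +0.929 − (−0.730) = +1.659 V and n = 6.
Rearranging E = E° − (0.0592/n)·log Q gives log Q = 6(+1.659 − (+1.606))/0.0592 = 5.372.
Balancing electrons gives 3 Pd²⁺(aq) + 2 Cr(s) → 3 Pd(s) + 2 Cr³⁺(aq); thus Q = [Cr³⁺(aq)]^2 / [Pd²⁺(aq)]^3.
Solving for the unknown gives log [Cr³⁺(aq)] = −2.095, so [Cr³⁺(aq)] ≈ 0.0080 M.

0.0080 M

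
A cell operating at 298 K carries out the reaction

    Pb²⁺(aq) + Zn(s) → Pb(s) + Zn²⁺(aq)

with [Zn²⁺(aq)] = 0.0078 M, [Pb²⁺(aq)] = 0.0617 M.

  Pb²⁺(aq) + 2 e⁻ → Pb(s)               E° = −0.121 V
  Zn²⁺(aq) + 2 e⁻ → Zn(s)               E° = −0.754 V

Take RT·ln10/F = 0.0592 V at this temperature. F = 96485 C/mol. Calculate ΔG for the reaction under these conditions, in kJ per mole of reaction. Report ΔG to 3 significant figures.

E°cell = −0.121 − (−0.754) = +0.633 V; the balanced reaction transfers n = 2 electrons.
Here Q = [Zn²⁺(aq)] / [Pb²⁺(aq)] = 0.126 (log Q = −0.898), giving E = +0.633 − (0.0592/2)·(−0.898) = +0.6596 V.
ΔG = −nFE = −(2)(96485)(+0.6596) J/mol = −127 kJ/mol.

−127 kJ/mol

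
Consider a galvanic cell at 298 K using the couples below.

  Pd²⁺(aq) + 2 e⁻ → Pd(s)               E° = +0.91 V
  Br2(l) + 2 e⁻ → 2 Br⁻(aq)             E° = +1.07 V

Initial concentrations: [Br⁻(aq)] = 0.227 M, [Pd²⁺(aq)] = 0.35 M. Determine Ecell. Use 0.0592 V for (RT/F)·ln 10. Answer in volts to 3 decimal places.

Since E°(Br₂/Br⁻) > E°(Pd²⁺/Pd), Br₂/Br⁻ serves as the cathode.
E°cell = E°cat − E°an = +1.07 − (+0.91) = +0.16 V; n = 2.
Balancing gives Br2(l) + Pd(s) → 2 Br⁻(aq) + Pd²⁺(aq); hence Q = [Br⁻(aq)]^2·[Pd²⁺(aq)] = 0.018 (log Q = −1.744).
E = E° − (0.0592/n)·log Q = +0.16 − (0.0592/2)(−1.744) = +0.212 V.

+0.212 V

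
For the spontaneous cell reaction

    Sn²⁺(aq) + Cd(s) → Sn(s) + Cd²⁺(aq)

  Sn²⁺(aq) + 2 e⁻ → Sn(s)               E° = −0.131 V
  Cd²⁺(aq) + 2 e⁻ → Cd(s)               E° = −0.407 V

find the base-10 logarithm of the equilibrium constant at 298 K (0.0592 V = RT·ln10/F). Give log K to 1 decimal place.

log K = 9.3

The Sn²⁺/Sn couple is reduced (cathode); E°cell = −0.131 − (−0.407) = +0.276 V with n = 2.
At equilibrium E = 0, so log K = nE°cell / 0.0592 = (2)(+0.276) / 0.0592 = 9.3.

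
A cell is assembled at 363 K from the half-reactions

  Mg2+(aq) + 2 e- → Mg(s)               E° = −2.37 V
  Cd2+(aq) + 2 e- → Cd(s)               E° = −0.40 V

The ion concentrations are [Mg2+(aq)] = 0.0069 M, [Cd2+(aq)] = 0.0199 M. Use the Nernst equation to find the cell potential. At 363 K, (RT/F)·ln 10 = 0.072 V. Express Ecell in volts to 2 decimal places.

Since E°(Cd²⁺/Cd) > E°(Mg²⁺/Mg), Cd²⁺/Cd serves as the cathode.
The standard potential is −0.40 − (−2.37) = +1.97 V and the balanced reaction transfers n = 2 electrons.
For the overall reaction Cd2+(aq) + Mg(s) → Cd(s) + Mg2+(aq), Q = [Mg2+(aq)] / [Cd2+(aq)] = 0.347, giving log Q = −0.460.
By the Nernst equation, E = +1.97 − (0.072/2)·(−0.460) = +1.99 V.

+1.99 V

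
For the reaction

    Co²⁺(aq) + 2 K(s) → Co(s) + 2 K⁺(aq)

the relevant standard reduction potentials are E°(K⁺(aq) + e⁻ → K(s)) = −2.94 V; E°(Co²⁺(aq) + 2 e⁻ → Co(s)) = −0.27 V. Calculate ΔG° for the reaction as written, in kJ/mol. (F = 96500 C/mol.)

−515 kJ/mol

In the reaction as written Co²⁺(aq) is reduced, so the Co²⁺/Co couple is the cathode and K⁺/K is the anode.
E°cell = −0.27 − (−2.94) = +2.67 V; balancing electrons gives n = 2.
ΔG° = −nFE°cell = −(2)(96500)(+2.67) J/mol = −515 kJ/mol.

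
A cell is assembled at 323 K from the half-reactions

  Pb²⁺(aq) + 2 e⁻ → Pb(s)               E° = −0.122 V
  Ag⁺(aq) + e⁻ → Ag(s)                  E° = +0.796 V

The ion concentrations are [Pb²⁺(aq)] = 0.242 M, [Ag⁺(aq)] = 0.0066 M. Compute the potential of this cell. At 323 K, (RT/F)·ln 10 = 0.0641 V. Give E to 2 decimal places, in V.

+0.80 V

The Ag⁺/Ag couple has the more positive E°, so it is the cathode; Pb²⁺/Pb is the anode.
E°cell = E°cat − E°an = +0.796 − (−0.122) = +0.918 V; n = 2.
The balanced reaction is 2 Ag⁺(aq) + Pb(s) → 2 Ag(s) + Pb²⁺(aq), so Q = [Pb²⁺(aq)] / [Ag⁺(aq)]^2 = 5.56×10^3 and log Q = 3.745.
E = E° − (0.0641/n)·log Q = +0.918 − (0.0641/2)(3.745) = +0.80 V.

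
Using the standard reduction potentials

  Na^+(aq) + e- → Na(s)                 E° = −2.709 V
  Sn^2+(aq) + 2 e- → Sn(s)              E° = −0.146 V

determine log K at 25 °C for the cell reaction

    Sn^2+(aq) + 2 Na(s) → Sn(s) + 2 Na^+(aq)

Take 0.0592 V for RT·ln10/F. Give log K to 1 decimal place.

The Sn²⁺/Sn couple is reduced (cathode); E°cell = −0.146 − (−2.709) = +2.563 V with n = 2.
At equilibrium E = 0, so log K = nE°cell / 0.0592 = (2)(+2.563) / 0.0592 = 86.6.

log K = 86.6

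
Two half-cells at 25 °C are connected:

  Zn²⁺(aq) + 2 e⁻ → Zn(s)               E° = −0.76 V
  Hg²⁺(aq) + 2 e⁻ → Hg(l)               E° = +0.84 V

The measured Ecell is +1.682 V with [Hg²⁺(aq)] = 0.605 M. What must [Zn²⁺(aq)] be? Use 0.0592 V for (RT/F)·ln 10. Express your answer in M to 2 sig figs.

0.0010 M

The Hg²⁺/Hg couple has the larger reduction potential, so it is the cathode: E°cell = +0.84 − (−0.76) = +1.60 V and n = 2.
Since E = E° − (0.0592/n)·log Q, log Q = n(E° − E)/0.0592 = −2.770.
For Hg²⁺(aq) + Zn(s) → Hg(l) + Zn²⁺(aq), the reaction quotient is Q = [Zn²⁺(aq)] / [Hg²⁺(aq)].
Substituting the known concentrations and solving, log [Zn²⁺(aq)] = −2.988 and [Zn²⁺(aq)] = 0.0010 M.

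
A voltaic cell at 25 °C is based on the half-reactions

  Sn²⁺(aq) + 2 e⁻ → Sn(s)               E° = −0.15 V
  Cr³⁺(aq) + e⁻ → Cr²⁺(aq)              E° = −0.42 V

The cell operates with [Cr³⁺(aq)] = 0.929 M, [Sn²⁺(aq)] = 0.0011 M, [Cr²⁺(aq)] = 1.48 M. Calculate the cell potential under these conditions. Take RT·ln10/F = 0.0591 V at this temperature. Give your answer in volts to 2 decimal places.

+0.19 V

The Sn²⁺/Sn couple has the more positive E°, so it is the cathode; Cr³⁺/Cr²⁺ is the anode.
E°cell = E°cat − E°an = −0.15 − (−0.42) = +0.27 V; n = 2.
The balanced reaction is Sn²⁺(aq) + 2 Cr²⁺(aq) → Sn(s) + 2 Cr³⁺(aq), so Q = [Cr³⁺(aq)]^2 / ([Sn²⁺(aq)]·[Cr²⁺(aq)]^2) = 358 and log Q = 2.554.
By the Nernst equation, E = +0.27 − (0.0591/2)·(2.554) = +0.19 V.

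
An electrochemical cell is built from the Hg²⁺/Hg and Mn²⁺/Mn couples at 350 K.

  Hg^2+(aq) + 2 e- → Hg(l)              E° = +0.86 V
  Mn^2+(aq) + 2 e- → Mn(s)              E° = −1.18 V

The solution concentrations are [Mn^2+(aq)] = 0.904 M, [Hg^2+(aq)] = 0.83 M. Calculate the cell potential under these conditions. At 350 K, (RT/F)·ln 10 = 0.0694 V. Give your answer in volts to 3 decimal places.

+2.039 V

Since E°(Hg²⁺/Hg) > E°(Mn²⁺/Mn), Hg²⁺/Hg serves as the cathode.
E°cell = E°cat − E°an = +0.86 − (−1.18) = +2.04 V; n = 2.
For the overall reaction Hg^2+(aq) + Mn(s) → Hg(l) + Mn^2+(aq), Q = [Mn^2+(aq)] / [Hg^2+(aq)] = 1.09, giving log Q = 0.037.
E = E° − (0.0694/n)·log Q = +2.04 − (0.0694/2)(0.037) = +2.039 V.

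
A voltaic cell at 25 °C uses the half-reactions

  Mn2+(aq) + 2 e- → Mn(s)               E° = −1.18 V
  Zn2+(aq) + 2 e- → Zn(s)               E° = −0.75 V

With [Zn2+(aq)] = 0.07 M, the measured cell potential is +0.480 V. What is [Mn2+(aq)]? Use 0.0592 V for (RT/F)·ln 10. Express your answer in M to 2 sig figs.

0.0014 M

The Zn²⁺/Zn couple has the larger reduction potential, so it is the cathode: E°cell = −0.75 − (−1.18) = +0.43 V and n = 2.
Rearranging E = E° − (0.0592/n)·log Q gives log Q = 2(+0.43 − (+0.480))/0.0592 = −1.689.
The balanced reaction is Zn2+(aq) + Mn(s) → Zn(s) + Mn2+(aq), so Q = [Mn2+(aq)] / [Zn2+(aq)].
Isolating [Mn2+(aq)] in Q = 10^{−1.689} yields log [Mn2+(aq)] = −2.844, i.e. 0.0014 M.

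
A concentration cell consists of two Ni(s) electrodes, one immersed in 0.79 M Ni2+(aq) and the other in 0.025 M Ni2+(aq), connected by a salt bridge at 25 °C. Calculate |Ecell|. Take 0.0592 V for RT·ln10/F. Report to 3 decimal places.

0.044 V

For a concentration cell E°cell = 0, since both electrodes use the same couple.
The compartment with the higher Ni2+(aq) concentration (0.79 M) acts as the cathode; ions are reduced there and produced at the dilute (0.025 M) anode.
With n = 2, Ecell = −(0.0592/2)·log([dilute]/[conc]) = −(0.0592/2)·log(0.025/0.79) = +0.044 V.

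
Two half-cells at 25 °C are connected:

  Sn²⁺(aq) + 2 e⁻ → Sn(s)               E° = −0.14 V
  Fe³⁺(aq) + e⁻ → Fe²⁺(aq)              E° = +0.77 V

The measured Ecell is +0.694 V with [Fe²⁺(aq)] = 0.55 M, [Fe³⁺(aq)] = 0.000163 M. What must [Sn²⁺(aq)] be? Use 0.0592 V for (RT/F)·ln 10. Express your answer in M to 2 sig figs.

1.7 M

Fe³⁺/Fe²⁺ is the cathode (higher E°); E°cell = +0.77 − (−0.14) = +0.91 V with n = 2.
Rearranging E = E° − (0.0592/n)·log Q gives log Q = 2(+0.91 − (+0.694))/0.0592 = 7.297.
For 2 Fe³⁺(aq) + Sn(s) → 2 Fe²⁺(aq) + Sn²⁺(aq), the reaction quotient is Q = ([Fe²⁺(aq)]^2·[Sn²⁺(aq)]) / [Fe³⁺(aq)]^2.
Isolating [Sn²⁺(aq)] in Q = 10^{7.297} yields log [Sn²⁺(aq)] = 0.241, i.e. 1.7 M.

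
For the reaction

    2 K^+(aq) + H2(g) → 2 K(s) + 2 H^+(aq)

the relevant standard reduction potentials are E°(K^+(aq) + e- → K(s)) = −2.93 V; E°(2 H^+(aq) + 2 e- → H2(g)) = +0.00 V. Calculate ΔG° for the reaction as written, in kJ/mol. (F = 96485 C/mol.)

+565 kJ/mol

In the reaction as written K^+(aq) is reduced, so the K⁺/K couple is the cathode and 2H⁺/H₂ is the anode.
E°cell = −2.93 − (+0.00) = −2.93 V; balancing electrons gives n = 2.
ΔG° = −nFE°cell = −(2)(96485)(−2.93) J/mol = +565 kJ/mol.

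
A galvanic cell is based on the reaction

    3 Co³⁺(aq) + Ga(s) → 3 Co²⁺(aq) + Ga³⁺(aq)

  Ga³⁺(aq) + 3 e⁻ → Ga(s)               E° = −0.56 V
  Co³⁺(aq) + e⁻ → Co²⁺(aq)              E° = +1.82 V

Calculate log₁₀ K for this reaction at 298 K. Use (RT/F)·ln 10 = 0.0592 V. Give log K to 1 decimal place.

log K = 120.6

The Co³⁺/Co²⁺ couple is reduced (cathode); E°cell = +1.82 − (−0.56) = +2.38 V with n = 3.
At equilibrium E = 0, so log K = nE°cell / 0.0592 = (3)(+2.38) / 0.0592 = 120.6.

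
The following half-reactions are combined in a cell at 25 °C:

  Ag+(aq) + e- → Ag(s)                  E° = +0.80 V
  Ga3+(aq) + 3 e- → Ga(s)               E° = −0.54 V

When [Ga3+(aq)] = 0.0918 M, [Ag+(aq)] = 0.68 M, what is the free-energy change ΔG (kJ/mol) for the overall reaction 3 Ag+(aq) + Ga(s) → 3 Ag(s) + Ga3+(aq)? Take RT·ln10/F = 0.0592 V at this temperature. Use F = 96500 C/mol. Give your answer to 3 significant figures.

With Ag⁺/Ag reduced at the cathode, E°cell = +0.80 − (−0.54) = +1.34 V and n = 3.
Q = [Ga3+(aq)] / [Ag+(aq)]^3 = 0.292, so log Q = −0.535 and E = +1.34 − (0.0592/3)(−0.535) = +1.3506 V.
ΔG = −nFE = −(3)(96500)(+1.3506) J/mol = −391 kJ/mol.

−391 kJ/mol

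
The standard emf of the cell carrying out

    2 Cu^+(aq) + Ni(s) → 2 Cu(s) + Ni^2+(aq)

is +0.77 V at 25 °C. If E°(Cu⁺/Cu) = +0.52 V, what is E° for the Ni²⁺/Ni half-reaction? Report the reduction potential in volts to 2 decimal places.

In the reaction as written the Cu⁺/Cu couple is reduced (cathode) and Ni²⁺/Ni is oxidized (anode), so E°cell = E°(Cu⁺/Cu) − E°(Ni²⁺/Ni).
E°(Ni²⁺/Ni) = E°(cathode) − E°cell = +0.52 − (+0.77) = −0.25 V.

−0.25 V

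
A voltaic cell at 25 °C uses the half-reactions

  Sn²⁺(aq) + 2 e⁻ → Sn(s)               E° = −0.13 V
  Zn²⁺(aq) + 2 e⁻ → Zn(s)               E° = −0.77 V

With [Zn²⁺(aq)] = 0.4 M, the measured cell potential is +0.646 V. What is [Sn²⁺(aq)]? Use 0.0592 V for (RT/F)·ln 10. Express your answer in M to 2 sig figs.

0.64 M

Sn²⁺/Sn is the cathode (higher E°); E°cell = −0.13 − (−0.77) = +0.64 V with n = 2.
Rearranging E = E° − (0.0592/n)·log Q gives log Q = 2(+0.64 − (+0.646))/0.0592 = −0.203.
Balancing electrons gives Sn²⁺(aq) + Zn(s) → Sn(s) + Zn²⁺(aq); thus Q = [Zn²⁺(aq)] / [Sn²⁺(aq)].
Isolating [Sn²⁺(aq)] in Q = 10^{−0.203} yields log [Sn²⁺(aq)] = −0.195, i.e. 0.64 M.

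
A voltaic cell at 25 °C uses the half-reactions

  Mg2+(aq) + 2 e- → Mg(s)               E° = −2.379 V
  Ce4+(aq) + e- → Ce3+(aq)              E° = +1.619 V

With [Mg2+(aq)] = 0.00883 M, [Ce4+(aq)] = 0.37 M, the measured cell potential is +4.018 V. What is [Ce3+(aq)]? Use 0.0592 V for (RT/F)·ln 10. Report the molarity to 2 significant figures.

Ce⁴⁺/Ce³⁺ is the cathode (higher E°); E°cell = +1.619 − (−2.379) = +3.998 V with n = 2.
From the Nernst equation, log Q = n(E° − E)/0.0592 = 2·(+3.998 − (+4.018))/0.0592 = −0.676.
For 2 Ce4+(aq) + Mg(s) → 2 Ce3+(aq) + Mg2+(aq), the reaction quotient is Q = ([Ce3+(aq)]^2·[Mg2+(aq)]) / [Ce4+(aq)]^2.
Isolating [Ce3+(aq)] in Q = 10^{−0.676} yields log [Ce3+(aq)] = 0.257, i.e. 1.8 M.

1.8 M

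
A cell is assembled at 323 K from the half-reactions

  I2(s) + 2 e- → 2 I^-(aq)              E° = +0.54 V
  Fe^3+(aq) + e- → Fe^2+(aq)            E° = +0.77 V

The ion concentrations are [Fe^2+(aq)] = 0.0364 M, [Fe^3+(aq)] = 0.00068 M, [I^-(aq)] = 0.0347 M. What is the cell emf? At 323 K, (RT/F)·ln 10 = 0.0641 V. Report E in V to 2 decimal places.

The Fe³⁺/Fe²⁺ couple has the more positive E°, so it is the cathode; I₂/I⁻ is the anode.
E°cell = +0.77 − (+0.54) = +0.23 V, with n = 2 electrons transferred.
The balanced reaction is 2 Fe^3+(aq) + 2 I^-(aq) → 2 Fe^2+(aq) + I2(s), so Q = [Fe^2+(aq)]^2 / ([Fe^3+(aq)]^2·[I^-(aq)]^2) = 2.38×10^6 and log Q = 6.377.
Applying E = E° − (RT ln10/nF)·log Q gives +0.23 − (0.0641/2)(6.377) = +0.03 V.

+0.03 V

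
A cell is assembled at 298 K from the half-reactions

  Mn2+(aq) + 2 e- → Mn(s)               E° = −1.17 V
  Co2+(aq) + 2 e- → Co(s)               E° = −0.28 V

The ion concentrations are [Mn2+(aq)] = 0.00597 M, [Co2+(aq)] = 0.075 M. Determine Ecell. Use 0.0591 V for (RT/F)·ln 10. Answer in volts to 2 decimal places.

The Co²⁺/Co couple has the more positive E°, so it is the cathode; Mn²⁺/Mn is the anode.
The standard potential is −0.28 − (−1.17) = +0.89 V and the balanced reaction transfers n = 2 electrons.
Balancing gives Co2+(aq) + Mn(s) → Co(s) + Mn2+(aq); hence Q = [Mn2+(aq)] / [Co2+(aq)] = 0.0796 (log Q = −1.099).
By the Nernst equation, E = +0.89 − (0.0591/2)·(−1.099) = +0.92 V.

+0.92 V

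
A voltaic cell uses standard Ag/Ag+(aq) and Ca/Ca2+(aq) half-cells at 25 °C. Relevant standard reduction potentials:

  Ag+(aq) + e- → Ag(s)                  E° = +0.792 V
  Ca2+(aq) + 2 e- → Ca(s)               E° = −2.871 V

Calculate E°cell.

+3.663 V

The Ag⁺/Ag couple has the higher E°, so Ag ion is reduced (cathode) and Ca is oxidized (anode).
E°cell = E°(cathode) − E°(anode) = +0.792 − (−2.871) = +3.663 V.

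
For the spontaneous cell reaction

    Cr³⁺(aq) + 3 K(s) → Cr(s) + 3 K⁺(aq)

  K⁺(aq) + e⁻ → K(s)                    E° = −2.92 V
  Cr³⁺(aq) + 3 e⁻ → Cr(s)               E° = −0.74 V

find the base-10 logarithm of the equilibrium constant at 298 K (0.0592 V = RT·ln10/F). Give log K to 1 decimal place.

log K = 110.5

The Cr³⁺/Cr couple is reduced (cathode); E°cell = −0.74 − (−2.92) = +2.18 V with n = 3.
At equilibrium E = 0, so log K = nE°cell / 0.0592 = (3)(+2.18) / 0.0592 = 110.5.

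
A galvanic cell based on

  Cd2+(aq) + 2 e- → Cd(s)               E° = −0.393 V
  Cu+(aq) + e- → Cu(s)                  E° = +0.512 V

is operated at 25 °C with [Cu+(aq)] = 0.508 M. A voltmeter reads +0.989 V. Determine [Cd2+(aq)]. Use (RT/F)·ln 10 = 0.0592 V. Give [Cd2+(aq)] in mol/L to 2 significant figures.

0.00037 M

The Cu⁺/Cu couple has the larger reduction potential, so it is the cathode: E°cell = +0.512 − (−0.393) = +0.905 V and n = 2.
From the Nernst equation, log Q = n(E° − E)/0.0592 = 2·(+0.905 − (+0.989))/0.0592 = −2.838.
For 2 Cu+(aq) + Cd(s) → 2 Cu(s) + Cd2+(aq), the reaction quotient is Q = [Cd2+(aq)] / [Cu+(aq)]^2.
Substituting the known concentrations and solving, log [Cd2+(aq)] = −3.426 and [Cd2+(aq)] = 0.00037 M.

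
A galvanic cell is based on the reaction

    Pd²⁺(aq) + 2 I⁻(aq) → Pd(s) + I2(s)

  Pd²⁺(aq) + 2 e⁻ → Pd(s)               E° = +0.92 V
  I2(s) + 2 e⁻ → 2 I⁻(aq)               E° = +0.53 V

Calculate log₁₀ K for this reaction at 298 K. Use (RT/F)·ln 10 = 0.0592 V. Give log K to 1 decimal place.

log K = 13.2

The Pd²⁺/Pd couple is reduced (cathode); E°cell = +0.92 − (+0.53) = +0.39 V with n = 2.
At equilibrium E = 0, so log K = nE°cell / 0.0592 = (2)(+0.39) / 0.0592 = 13.2.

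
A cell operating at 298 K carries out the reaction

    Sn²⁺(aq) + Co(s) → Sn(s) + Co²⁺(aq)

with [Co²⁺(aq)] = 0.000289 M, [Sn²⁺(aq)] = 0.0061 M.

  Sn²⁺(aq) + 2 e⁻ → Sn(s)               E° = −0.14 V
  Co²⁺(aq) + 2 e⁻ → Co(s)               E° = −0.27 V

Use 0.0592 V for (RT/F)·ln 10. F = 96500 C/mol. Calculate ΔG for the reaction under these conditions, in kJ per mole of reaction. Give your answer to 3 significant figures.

−32.7 kJ/mol

E°cell = −0.14 − (−0.27) = +0.13 V; the balanced reaction transfers n = 2 electrons.
Here Q = [Co²⁺(aq)] / [Sn²⁺(aq)] = 0.0474 (log Q = −1.324), giving E = +0.13 − (0.0592/2)·(−1.324) = +0.1692 V.
Finally ΔG = −nFE = −(2)(96500 C/mol)(+0.1692 V) = −32.7 kJ/mol.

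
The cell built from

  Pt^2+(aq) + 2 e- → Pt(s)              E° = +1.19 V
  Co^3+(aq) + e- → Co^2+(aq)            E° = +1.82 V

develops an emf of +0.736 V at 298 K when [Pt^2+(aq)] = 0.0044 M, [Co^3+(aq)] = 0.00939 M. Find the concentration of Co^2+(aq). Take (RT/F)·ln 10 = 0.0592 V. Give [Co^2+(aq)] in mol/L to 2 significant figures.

Co³⁺/Co²⁺ is the cathode (higher E°); E°cell = +1.82 − (+1.19) = +0.63 V with n = 2.
Rearranging E = E° − (0.0592/n)·log Q gives log Q = 2(+0.63 − (+0.736))/0.0592 = −3.581.
The balanced reaction is 2 Co^3+(aq) + Pt(s) → 2 Co^2+(aq) + Pt^2+(aq), so Q = ([Co^2+(aq)]^2·[Pt^2+(aq)]) / [Co^3+(aq)]^2.
Isolating [Co^2+(aq)] in Q = 10^{−3.581} yields log [Co^2+(aq)] = −2.640, i.e. 0.0023 M.

0.0023 M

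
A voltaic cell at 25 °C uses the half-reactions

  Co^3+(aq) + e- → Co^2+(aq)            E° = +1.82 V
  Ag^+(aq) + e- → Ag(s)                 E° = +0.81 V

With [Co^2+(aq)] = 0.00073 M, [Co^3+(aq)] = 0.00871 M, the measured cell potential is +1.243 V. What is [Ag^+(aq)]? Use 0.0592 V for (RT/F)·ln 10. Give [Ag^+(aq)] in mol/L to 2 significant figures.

0.0014 M

With Co³⁺/Co²⁺ at the cathode and Ag⁺/Ag at the anode, E°cell = +1.82 − (+0.81) = +1.01 V (n = 1).
Since E = E° − (0.0592/n)·log Q, log Q = n(E° − E)/0.0592 = −3.936.
Balancing electrons gives Co^3+(aq) + Ag(s) → Co^2+(aq) + Ag^+(aq); thus Q = ([Co^2+(aq)]·[Ag^+(aq)]) / [Co^3+(aq)].
Solving for the unknown gives log [Ag^+(aq)] = −2.859, so [Ag^+(aq)] ≈ 0.0014 M.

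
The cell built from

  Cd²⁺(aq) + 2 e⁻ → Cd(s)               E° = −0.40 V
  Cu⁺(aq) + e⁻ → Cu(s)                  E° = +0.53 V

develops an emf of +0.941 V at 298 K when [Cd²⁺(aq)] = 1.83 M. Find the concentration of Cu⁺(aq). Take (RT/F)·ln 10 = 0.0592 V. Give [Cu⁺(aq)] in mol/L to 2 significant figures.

With Cu⁺/Cu at the cathode and Cd²⁺/Cd at the anode, E°cell = +0.53 − (−0.40) = +0.93 V (n = 2).
From the Nernst equation, log Q = n(E° − E)/0.0592 = 2·(+0.93 − (+0.941))/0.0592 = −0.372.
For 2 Cu⁺(aq) + Cd(s) → 2 Cu(s) + Cd²⁺(aq), the reaction quotient is Q = [Cd²⁺(aq)] / [Cu⁺(aq)]^2.
Solving for the unknown gives log [Cu⁺(aq)] = 0.317, so [Cu⁺(aq)] ≈ 2.1 M.

2.1 M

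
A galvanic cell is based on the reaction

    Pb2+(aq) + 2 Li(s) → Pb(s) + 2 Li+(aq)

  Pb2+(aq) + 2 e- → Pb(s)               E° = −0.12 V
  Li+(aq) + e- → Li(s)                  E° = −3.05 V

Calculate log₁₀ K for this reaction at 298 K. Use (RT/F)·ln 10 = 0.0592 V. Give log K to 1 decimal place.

log K = 99.0

The Pb²⁺/Pb couple is reduced (cathode); E°cell = −0.12 − (−3.05) = +2.93 V with n = 2.
At equilibrium E = 0, so log K = nE°cell / 0.0592 = (2)(+2.93) / 0.0592 = 99.0.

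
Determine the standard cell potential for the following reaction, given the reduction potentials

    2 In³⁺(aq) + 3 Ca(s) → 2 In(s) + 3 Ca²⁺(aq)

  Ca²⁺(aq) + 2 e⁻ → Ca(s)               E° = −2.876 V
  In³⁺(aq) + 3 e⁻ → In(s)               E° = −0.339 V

In³⁺(aq) gains electrons, so the In³⁺/In couple is the cathode; the Ca²⁺/Ca couple is the anode.
E°cell = E°(cathode) − E°(anode) = −0.339 − (−2.876) = +2.537 V.

+2.537 V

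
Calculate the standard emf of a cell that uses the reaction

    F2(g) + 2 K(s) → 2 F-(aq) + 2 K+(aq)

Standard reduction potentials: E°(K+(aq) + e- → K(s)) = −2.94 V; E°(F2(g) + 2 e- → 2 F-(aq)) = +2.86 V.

+5.80 V

In the reaction as written, F2(g) is reduced (cathode) and K+(aq) is produced by oxidation at the anode.
E°cell = E°(cathode) − E°(anode) = +2.86 − (−2.94) = +5.80 V.
The positive value indicates the reaction is spontaneous as written.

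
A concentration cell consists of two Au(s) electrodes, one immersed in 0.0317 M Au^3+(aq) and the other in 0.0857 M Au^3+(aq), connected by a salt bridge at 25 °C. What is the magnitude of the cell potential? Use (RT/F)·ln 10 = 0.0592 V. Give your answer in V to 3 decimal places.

For a concentration cell E°cell = 0, since both electrodes use the same couple.
The compartment with the higher Au^3+(aq) concentration (0.0857 M) acts as the cathode; ions are reduced there and produced at the dilute (0.0317 M) anode.
With n = 3, Ecell = −(0.0592/3)·log([dilute]/[conc]) = −(0.0592/3)·log(0.0317/0.0857) = +0.009 V.

0.009 V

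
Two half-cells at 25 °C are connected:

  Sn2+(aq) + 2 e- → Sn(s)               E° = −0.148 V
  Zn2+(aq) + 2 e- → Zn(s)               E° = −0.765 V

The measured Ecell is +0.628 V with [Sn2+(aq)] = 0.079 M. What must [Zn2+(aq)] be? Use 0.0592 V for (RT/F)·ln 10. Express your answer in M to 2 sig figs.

The Sn²⁺/Sn couple has the larger reduction potential, so it is the cathode: E°cell = −0.148 − (−0.765) = +0.617 V and n = 2.
From the Nernst equation, log Q = n(E° − E)/0.0592 = 2·(+0.617 − (+0.628))/0.0592 = −0.372.
For Sn2+(aq) + Zn(s) → Sn(s) + Zn2+(aq), the reaction quotient is Q = [Zn2+(aq)] / [Sn2+(aq)].
Substituting the known concentrations and solving, log [Zn2+(aq)] = −1.474 and [Zn2+(aq)] = 0.034 M.

0.034 M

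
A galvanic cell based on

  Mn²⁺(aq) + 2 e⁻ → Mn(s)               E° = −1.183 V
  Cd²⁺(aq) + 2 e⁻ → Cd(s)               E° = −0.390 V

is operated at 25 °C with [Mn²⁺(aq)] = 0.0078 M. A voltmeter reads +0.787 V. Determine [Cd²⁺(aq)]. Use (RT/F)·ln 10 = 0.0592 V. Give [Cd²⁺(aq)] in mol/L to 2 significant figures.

0.0049 M

The Cd²⁺/Cd couple has the larger reduction potential, so it is the cathode: E°cell = −0.390 − (−1.183) = +0.793 V and n = 2.
From the Nernst equation, log Q = n(E° − E)/0.0592 = 2·(+0.793 − (+0.787))/0.0592 = 0.203.
Balancing electrons gives Cd²⁺(aq) + Mn(s) → Cd(s) + Mn²⁺(aq); thus Q = [Mn²⁺(aq)] / [Cd²⁺(aq)].
Solving for the unknown gives log [Cd²⁺(aq)] = −2.311, so [Cd²⁺(aq)] ≈ 0.0049 M.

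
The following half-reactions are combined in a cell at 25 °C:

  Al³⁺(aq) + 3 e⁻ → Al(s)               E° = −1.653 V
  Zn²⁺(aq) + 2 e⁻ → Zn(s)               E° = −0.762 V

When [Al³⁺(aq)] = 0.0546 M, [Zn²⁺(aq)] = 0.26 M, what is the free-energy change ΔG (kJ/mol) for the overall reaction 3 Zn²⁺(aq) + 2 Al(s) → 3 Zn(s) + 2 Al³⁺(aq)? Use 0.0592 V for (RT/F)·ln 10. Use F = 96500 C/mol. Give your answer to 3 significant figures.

E°cell = −0.762 − (−1.653) = +0.891 V; the balanced reaction transfers n = 6 electrons.
Here Q = [Al³⁺(aq)]^2 / [Zn²⁺(aq)]^3 = 0.17 (log Q = −0.771), giving E = +0.891 − (0.0592/6)·(−0.771) = +0.8986 V.
Then ΔG = −nFE = −6 × 96500 × +0.8986 J/mol = −520 kJ/mol.

−520 kJ/mol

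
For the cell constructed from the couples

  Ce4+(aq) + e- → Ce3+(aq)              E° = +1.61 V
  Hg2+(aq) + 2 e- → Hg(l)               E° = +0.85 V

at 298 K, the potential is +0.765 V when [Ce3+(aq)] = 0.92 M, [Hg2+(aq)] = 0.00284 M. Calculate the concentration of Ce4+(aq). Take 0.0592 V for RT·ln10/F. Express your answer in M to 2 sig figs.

Ce⁴⁺/Ce³⁺ is the cathode (higher E°); E°cell = +1.61 − (+0.85) = +0.76 V with n = 2.
Rearranging E = E° − (0.0592/n)·log Q gives log Q = 2(+0.76 − (+0.765))/0.0592 = −0.169.
The balanced reaction is 2 Ce4+(aq) + Hg(l) → 2 Ce3+(aq) + Hg2+(aq), so Q = ([Ce3+(aq)]^2·[Hg2+(aq)]) / [Ce4+(aq)]^2.
Substituting the known concentrations and solving, log [Ce4+(aq)] = −1.225 and [Ce4+(aq)] = 0.060 M.

0.060 M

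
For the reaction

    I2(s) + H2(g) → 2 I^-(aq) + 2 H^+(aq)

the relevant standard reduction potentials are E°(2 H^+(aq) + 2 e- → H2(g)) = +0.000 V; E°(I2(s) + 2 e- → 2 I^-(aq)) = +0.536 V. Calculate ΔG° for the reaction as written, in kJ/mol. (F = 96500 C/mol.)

−103 kJ/mol

In the reaction as written I2(s) is reduced, so the I₂/I⁻ couple is the cathode and 2H⁺/H₂ is the anode.
E°cell = +0.536 − (+0.000) = +0.536 V; balancing electrons gives n = 2.
ΔG° = −nFE°cell = −(2)(96500)(+0.536) J/mol = −103 kJ/mol.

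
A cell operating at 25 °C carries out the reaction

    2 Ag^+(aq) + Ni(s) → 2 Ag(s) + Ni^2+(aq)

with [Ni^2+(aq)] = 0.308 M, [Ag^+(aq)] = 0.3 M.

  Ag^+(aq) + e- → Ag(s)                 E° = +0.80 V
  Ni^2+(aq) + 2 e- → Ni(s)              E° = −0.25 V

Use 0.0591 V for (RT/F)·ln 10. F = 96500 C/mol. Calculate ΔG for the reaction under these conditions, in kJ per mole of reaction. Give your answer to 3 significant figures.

With Ag⁺/Ag reduced at the cathode, E°cell = +0.80 − (−0.25) = +1.05 V and n = 2.
The reaction quotient is [Ni^2+(aq)] / [Ag^+(aq)]^2 = 3.42; by Nernst, E = +1.05 − (0.0591/2)(0.534) = +1.0342 V.
Then ΔG = −nFE = −2 × 96500 × +1.0342 J/mol = −200 kJ/mol.

−200 kJ/mol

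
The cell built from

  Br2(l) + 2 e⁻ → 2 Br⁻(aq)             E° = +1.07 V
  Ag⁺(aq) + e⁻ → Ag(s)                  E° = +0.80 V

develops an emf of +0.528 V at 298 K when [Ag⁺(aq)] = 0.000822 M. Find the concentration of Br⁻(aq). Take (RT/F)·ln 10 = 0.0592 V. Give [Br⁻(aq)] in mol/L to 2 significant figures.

0.053 M

The Br₂/Br⁻ couple has the larger reduction potential, so it is the cathode: E°cell = +1.07 − (+0.80) = +0.27 V and n = 2.
Since E = E° − (0.0592/n)·log Q, log Q = n(E° − E)/0.0592 = −8.716.
Balancing electrons gives Br2(l) + 2 Ag(s) → 2 Br⁻(aq) + 2 Ag⁺(aq); thus Q = [Br⁻(aq)]^2·[Ag⁺(aq)]^2.
Isolating [Br⁻(aq)] in Q = 10^{−8.716} yields log [Br⁻(aq)] = −1.273, i.e. 0.053 M.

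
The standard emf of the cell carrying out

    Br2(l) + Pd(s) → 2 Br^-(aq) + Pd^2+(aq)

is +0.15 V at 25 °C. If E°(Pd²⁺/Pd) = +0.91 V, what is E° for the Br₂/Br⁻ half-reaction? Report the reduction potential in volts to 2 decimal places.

In the reaction as written the Br₂/Br⁻ couple is reduced (cathode) and Pd²⁺/Pd is oxidized (anode), so E°cell = E°(Br₂/Br⁻) − E°(Pd²⁺/Pd).
E°(Br₂/Br⁻) = E°cell + E°(anode) = +0.15 + (+0.91) = +1.06 V.

+1.06 V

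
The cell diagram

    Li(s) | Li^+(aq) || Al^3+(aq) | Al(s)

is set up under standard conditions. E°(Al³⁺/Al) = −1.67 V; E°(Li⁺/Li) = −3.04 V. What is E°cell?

By convention the left-hand electrode in cell notation is the anode (oxidation) and the right-hand electrode is the cathode (reduction).
E°cell = E°(right) − E°(left) = −1.67 − (−3.04) = +1.37 V.

+1.37 V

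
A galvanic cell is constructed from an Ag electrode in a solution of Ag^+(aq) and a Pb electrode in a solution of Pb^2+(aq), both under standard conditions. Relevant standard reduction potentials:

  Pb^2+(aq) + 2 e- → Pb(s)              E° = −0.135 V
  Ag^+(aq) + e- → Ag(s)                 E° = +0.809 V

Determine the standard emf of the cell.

+0.944 V

The Ag⁺/Ag couple has the higher E°, so Ag ion is reduced (cathode) and Pb is oxidized (anode).
E°cell = E°(cathode) − E°(anode) = +0.809 − (−0.135) = +0.944 V.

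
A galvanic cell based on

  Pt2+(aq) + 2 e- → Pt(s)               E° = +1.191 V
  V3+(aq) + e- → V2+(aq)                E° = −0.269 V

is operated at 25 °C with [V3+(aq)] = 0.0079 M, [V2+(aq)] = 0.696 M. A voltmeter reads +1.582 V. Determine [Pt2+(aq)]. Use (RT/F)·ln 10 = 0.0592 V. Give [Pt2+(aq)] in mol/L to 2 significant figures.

Pt²⁺/Pt is the cathode (higher E°); E°cell = +1.191 − (−0.269) = +1.460 V with n = 2.
Rearranging E = E° − (0.0592/n)·log Q gives log Q = 2(+1.460 − (+1.582))/0.0592 = −4.122.
For Pt2+(aq) + 2 V2+(aq) → Pt(s) + 2 V3+(aq), the reaction quotient is Q = [V3+(aq)]^2 / ([Pt2+(aq)]·[V2+(aq)]^2).
Substituting the known concentrations and solving, log [Pt2+(aq)] = 0.232 and [Pt2+(aq)] = 1.7 M.

1.7 M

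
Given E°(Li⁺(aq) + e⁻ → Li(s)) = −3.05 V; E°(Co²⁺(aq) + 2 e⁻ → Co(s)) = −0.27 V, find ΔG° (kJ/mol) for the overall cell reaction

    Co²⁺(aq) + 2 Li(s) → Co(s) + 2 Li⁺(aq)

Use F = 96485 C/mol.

−536 kJ/mol

In the reaction as written Co²⁺(aq) is reduced, so the Co²⁺/Co couple is the cathode and Li⁺/Li is the anode.
E°cell = −0.27 − (−3.05) = +2.78 V; balancing electrons gives n = 2.
ΔG° = −nFE°cell = −(2)(96485)(+2.78) J/mol = −536 kJ/mol.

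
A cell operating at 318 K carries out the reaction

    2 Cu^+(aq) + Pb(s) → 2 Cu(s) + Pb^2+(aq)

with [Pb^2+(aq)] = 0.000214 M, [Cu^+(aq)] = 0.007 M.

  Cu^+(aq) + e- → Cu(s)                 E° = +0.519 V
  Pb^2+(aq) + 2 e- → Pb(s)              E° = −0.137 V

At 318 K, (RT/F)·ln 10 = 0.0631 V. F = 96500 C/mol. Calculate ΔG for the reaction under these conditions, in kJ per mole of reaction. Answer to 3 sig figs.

With Cu⁺/Cu reduced at the cathode, E°cell = +0.519 − (−0.137) = +0.656 V and n = 2.
The reaction quotient is [Pb^2+(aq)] / [Cu^+(aq)]^2 = 4.37; by Nernst, E = +0.656 − (0.0631/2)(0.640) = +0.6358 V.
ΔG = −nFE = −(2)(96500)(+0.6358) J/mol = −123 kJ/mol.

−123 kJ/mol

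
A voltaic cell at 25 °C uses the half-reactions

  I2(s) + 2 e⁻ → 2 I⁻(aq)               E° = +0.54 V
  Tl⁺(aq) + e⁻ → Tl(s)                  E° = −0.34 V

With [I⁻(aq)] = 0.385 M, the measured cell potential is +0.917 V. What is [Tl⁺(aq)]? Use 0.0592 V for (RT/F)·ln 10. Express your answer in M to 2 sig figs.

0.62 M

With I₂/I⁻ at the cathode and Tl⁺/Tl at the anode, E°cell = +0.54 − (−0.34) = +0.88 V (n = 2).
Rearranging E = E° − (0.0592/n)·log Q gives log Q = 2(+0.88 − (+0.917))/0.0592 = −1.250.
Balancing electrons gives I2(s) + 2 Tl(s) → 2 I⁻(aq) + 2 Tl⁺(aq); thus Q = [I⁻(aq)]^2·[Tl⁺(aq)]^2.
Isolating [Tl⁺(aq)] in Q = 10^{−1.250} yields log [Tl⁺(aq)] = −0.210, i.e. 0.62 M.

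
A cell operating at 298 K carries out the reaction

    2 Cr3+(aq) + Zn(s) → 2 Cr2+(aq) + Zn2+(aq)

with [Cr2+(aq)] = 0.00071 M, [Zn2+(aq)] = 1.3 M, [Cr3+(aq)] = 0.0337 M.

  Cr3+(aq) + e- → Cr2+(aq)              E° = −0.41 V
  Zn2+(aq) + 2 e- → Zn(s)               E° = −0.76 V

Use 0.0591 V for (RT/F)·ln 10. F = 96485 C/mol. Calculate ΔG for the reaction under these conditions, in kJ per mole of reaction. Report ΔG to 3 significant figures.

With Cr³⁺/Cr²⁺ reduced at the cathode, E°cell = −0.41 − (−0.76) = +0.35 V and n = 2.
Q = ([Cr2+(aq)]^2·[Zn2+(aq)]) / [Cr3+(aq)]^2 = 0.000577, so log Q = −3.239 and E = +0.35 − (0.0591/2)(−3.239) = +0.4457 V.
Finally ΔG = −nFE = −(2)(96485 C/mol)(+0.4457 V) = −86.0 kJ/mol.

−86.0 kJ/mol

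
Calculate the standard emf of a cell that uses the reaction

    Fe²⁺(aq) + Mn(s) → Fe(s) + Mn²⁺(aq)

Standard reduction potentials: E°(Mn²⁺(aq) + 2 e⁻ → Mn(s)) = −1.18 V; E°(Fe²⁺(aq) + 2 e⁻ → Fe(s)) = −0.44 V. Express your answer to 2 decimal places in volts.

In the reaction as written, Fe²⁺(aq) is reduced (cathode) and Mn²⁺(aq) is produced by oxidation at the anode.
E°cell = E°(cathode) − E°(anode) = −0.44 − (−1.18) = +0.74 V.
The positive value indicates the reaction is spontaneous as written.

+0.74 V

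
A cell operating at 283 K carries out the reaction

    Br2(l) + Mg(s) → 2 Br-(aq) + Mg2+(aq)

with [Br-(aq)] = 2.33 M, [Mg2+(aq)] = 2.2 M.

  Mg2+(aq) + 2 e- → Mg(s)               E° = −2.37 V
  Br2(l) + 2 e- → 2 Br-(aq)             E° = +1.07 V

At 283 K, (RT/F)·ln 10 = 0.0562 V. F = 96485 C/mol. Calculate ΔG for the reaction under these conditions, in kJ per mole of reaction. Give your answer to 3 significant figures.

E°cell = +1.07 − (−2.37) = +3.44 V; the balanced reaction transfers n = 2 electrons.
Here Q = [Br-(aq)]^2·[Mg2+(aq)] = 11.9 (log Q = 1.077), giving E = +3.44 − (0.0562/2)·(1.077) = +3.4097 V.
Finally ΔG = −nFE = −(2)(96485 C/mol)(+3.4097 V) = −658 kJ/mol.

−658 kJ/mol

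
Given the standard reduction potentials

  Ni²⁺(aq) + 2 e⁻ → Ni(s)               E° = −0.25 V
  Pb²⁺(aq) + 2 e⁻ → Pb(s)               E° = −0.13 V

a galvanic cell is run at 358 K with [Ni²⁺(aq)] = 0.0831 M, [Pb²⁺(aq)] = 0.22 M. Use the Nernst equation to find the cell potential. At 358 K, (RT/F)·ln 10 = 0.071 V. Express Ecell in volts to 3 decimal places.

Since E°(Pb²⁺/Pb) > E°(Ni²⁺/Ni), Pb²⁺/Pb serves as the cathode.
E°cell = E°cat − E°an = −0.13 − (−0.25) = +0.12 V; n = 2.
For the overall reaction Pb²⁺(aq) + Ni(s) → Pb(s) + Ni²⁺(aq), Q = [Ni²⁺(aq)] / [Pb²⁺(aq)] = 0.378, giving log Q = −0.423.
By the Nernst equation, E = +0.12 − (0.071/2)·(−0.423) = +0.135 V.

+0.135 V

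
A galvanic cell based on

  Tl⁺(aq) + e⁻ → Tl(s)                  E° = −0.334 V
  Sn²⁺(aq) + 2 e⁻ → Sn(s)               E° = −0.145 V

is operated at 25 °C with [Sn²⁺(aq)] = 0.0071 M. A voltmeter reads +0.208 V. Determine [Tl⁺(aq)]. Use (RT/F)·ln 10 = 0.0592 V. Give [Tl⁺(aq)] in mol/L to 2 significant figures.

0.040 M

The Sn²⁺/Sn couple has the larger reduction potential, so it is the cathode: E°cell = −0.145 − (−0.334) = +0.189 V and n = 2.
Rearranging E = E° − (0.0592/n)·log Q gives log Q = 2(+0.189 − (+0.208))/0.0592 = −0.642.
The balanced reaction is Sn²⁺(aq) + 2 Tl(s) → Sn(s) + 2 Tl⁺(aq), so Q = [Tl⁺(aq)]^2 / [Sn²⁺(aq)].
Solving for the unknown gives log [Tl⁺(aq)] = −1.395, so [Tl⁺(aq)] ≈ 0.040 M.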